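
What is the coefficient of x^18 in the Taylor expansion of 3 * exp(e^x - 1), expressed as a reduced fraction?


exp(e^x - 1) = sum_{k>=0} Bell_k x^k / k!, where Bell_k is the k-th Bell number.
So the coefficient of x^18 is 3 * Bell_18 / 18!.
Computing: Bell_18 = 682076806159 and 18! = 6402373705728000, giving
3 * 682076806159/6402373705728000 = 97439543737/304874938368000.

97439543737/304874938368000


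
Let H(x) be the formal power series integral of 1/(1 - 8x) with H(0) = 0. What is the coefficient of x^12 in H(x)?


1/(1 - 8x) = sum_{k>=0} 8^k x^k. Integrating termwise with H(0) = 0:
H(x) = sum_{k>=0} 8^k x^(k+1) / (k+1) = sum_{m>=1} 8^(m-1) x^m / m.
For m = 12: 8^11/12 = 8589934592/12 = 2147483648/3.

2147483648/3


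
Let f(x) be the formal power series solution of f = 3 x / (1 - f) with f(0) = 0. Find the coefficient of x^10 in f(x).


Apply Lagrange inversion: f = 3 x * phi(f) with phi(t) = 1/(1 - t), so
[x^n] f = 3^n * (1/n) [t^(n-1)] phi(t)^n = 3^n * (1/n) [t^(n-1)] (1 - t)^(-n) = 3^n * (1/n) C(2n - 2, n - 1) = 3^n * C_{n-1}.
For n = 10: C_9 = C(18, 9) / 10 = 48620/10 = 4862.
With the 3^10 = 59049 factor, the coefficient is 59049 * 4862 = 287096238.

287096238


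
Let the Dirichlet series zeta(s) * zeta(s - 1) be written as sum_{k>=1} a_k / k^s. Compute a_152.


Convolution gives a_k = sum_{d | k} d * 1 = sum_{d | k} d = sigma(k), the sum of positive divisors of k.
For k = 152, the divisors are 1, 2, 4, 8, 19, 38, 76, 152, so
sigma(152) = 1 + 2 + 4 + 8 + 19 + 38 + 76 + 152 = 300.

300


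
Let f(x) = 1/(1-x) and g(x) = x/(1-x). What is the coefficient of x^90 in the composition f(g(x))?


First simplify the composition: f(g(x)) = 1/(1 - x/(1-x)) = (1-x)/((1-x) - x) = (1-x)/(1-2x).
Now extract the coefficient. Write (1-x)/(1-2x) = 1/(1-2x) - x/(1-2x).
The coefficient of x^n in 1/(1-2x) is 2^n, and in x/(1-2x) is 2^(n-1) (for n >= 1).
So the coefficient of x^90 is 2^90 - 2^89 = 1237940039285380274899124224 - 618970019642690137449562112 = 618970019642690137449562112.

618970019642690137449562112


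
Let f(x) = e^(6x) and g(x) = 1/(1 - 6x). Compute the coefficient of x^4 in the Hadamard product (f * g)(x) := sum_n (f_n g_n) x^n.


Expanding: f_k = 6^k/k! (from e^(6x)) and g_k = 6^k (from 1/(1 - 6x)). So the Hadamard coefficient (f * g)_k = 6^k 6^k / k! = (36)^k / k!.
For k = 4: 36^4/4! = 1679616/24 = 69984.

69984


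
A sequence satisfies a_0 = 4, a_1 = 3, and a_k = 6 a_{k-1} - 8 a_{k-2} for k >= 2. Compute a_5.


The characteristic equation is t^2 - 6 t + 8 = 0, with roots r_1 = 4 and r_2 = 2 (so c_1 = r_1 + r_2, c_2 = -r_1 r_2 as required).
One can use the closed form a_n = A r_1^n + B r_2^n, but direct iteration is more reliable:
a_0 = 4, a_1 = 3, a_2 = -14, a_3 = -108, a_4 = -536, a_5 = -2352.
So a_5 = -2352.

-2352


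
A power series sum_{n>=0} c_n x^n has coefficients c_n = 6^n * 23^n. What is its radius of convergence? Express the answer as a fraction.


By the root test (Cauchy-Hadamard), the radius is R = 1 / limsup_n |c_n|^(1/n).
Here |c_n|^(1/n) = (6^n * 23^n)^(1/n) = 6 * 23 = 138 for all n.
So R = 1/138 = 1/138.

1/138


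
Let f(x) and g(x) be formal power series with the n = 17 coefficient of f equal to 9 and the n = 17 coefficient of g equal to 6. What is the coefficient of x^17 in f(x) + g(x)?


Addition of formal power series is termwise.
The coefficient of x^17 in f + g = 9 + 6
= 15

15


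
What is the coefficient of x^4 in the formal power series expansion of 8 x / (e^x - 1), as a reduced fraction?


The exponential generating function for Bernoulli numbers is
x / (e^x - 1) = sum_{k>=0} B_k x^k / k!.
So the coefficient of x^4 in 8 x / (e^x - 1) is 8 B_4 / 4!.
Computing: B_4 = -1/30, 4! = 24, giving
8 * -1/30 / 24 = -1/90.

-1/90


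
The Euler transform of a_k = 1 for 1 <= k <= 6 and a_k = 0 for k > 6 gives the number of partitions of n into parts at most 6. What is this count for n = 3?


Partitions of 3 into parts at most 6:
Using generating function (1-x)^(-1)(1-x^2)^(-1)...(1-x^6)^(-1),
the coefficient of x^3 = 3

3


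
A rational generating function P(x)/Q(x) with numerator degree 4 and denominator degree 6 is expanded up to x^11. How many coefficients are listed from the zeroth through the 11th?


Expanding up to x^11 gives the coefficients for x^0, x^1, ..., x^11.
That is 11 + 1 = 12 coefficients in total.

12


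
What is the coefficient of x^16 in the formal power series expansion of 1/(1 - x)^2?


The negative binomial / multiset identity is
1/(1 - x)^r = sum_{k>=0} C(k + r - 1, r - 1) x^k.
Here r = 2 and k = 16, so the coefficient is
C(16 + 1, 1) = C(17, 1)
= 17

17


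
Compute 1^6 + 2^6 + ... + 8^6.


This power sum has a closed form given by Faulhaber's formula
sum_{k=1}^{m} k^p = (1 / (p + 1)) * sum_{j=0}^{p} C(p + 1, j) B_j m^(p + 1 - j),
but for small m direct computation is fastest:
1 + 64 + 729 + 4096 + 15625 + 46656 + 117649 + 262144 = 446964.

446964


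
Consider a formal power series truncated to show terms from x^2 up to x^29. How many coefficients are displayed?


From x^2 to x^29 inclusive, the count is 29 - 2 + 1 = 28.

28


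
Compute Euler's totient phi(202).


phi(n) counts integers in [1, n] coprime to n. Using the multiplicative formula phi(n) = n * prod_{p | n} (1 - 1/p):
202 = 2 * 101, so
phi(202) = 202 * (1 - 1/2) * (1 - 1/101) = 100.

100


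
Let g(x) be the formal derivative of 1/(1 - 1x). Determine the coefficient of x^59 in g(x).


Differentiate termwise: d/dx sum_{k>=0} 1^k x^k = sum_{k>=1} k 1^k x^(k-1) = sum_{j>=0} (j+1) 1^(j+1) x^j.
Equivalently, d/dx [1/(1 - 1x)] = 1/(1 - 1x)^2.
For j = 59: 60 * 1^60 = 60 * 1 = 60.

60


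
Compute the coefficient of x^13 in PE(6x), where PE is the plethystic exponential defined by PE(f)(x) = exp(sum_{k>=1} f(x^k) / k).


With f(x) = 6x, the exponent is sum_{k>=1} 6 x^k / k = 6 * (-ln(1 - x)). Exponentiating:
PE(6x) = exp(-6 ln(1 - x)) = 1/(1 - x)^6.
By the negative binomial expansion, [x^n] 1/(1 - x)^6 = C(n + 5, 5).
For n = 13: C(18, 5) = 8568.

8568


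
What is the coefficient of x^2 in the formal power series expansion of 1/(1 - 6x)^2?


The general identity 1/(1 - c x)^r = sum_{k>=0} c^k C(k + r - 1, r - 1) x^k follows by substituting y = c x into 1/(1 - y)^r = sum_{k>=0} C(k + r - 1, r - 1) y^k.
For c = 6, r = 2, k = 2:
6^2 * C(3, 1) = 36 * 3 = 108.

108


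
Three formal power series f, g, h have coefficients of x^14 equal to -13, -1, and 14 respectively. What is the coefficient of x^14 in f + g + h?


Series addition is componentwise:
-13 + -1 + 14
= 0

0


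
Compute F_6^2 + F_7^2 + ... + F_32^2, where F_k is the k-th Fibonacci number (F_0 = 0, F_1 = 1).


There is a standard identity sum_{k=0}^{N} F_k^2 = F_N * F_{N+1} (proved inductively from the telescoping relation F_k^2 = F_k F_{k+1} - F_{k-1} F_k). Then
sum_{k=6}^{32} F_k^2 = F_32 F_33 - F_5 F_6.
Computing: F_32 = 2178309, F_33 = 3524578, F_5 = 5, F_6 = 8.
Sum = 2178309 * 3524578 - 5 * 8 = 7677619978562.

7677619978562


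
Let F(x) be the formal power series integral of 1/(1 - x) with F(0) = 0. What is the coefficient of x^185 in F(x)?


1/(1 - x) = sum_{k>=0} x^k. Integrating termwise and using F(0) = 0 gives
F(x) = sum_{k>=0} x^(k+1) / (k+1) = sum_{m>=1} x^m / m = -ln(1 - x).
So the coefficient of x^185 is 1/185 = 1/185.

1/185


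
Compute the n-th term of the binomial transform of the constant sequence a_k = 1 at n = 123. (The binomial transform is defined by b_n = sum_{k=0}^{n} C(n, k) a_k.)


With a_k = 1 for all k, b_n = sum_{k=0}^{n} C(n, k) = 2^n by the binomial theorem.
For n = 123: 2^123 = 10633823966279326983230456482242756608.

10633823966279326983230456482242756608


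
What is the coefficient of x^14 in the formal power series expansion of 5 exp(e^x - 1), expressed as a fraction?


exp(e^x - 1) is the exponential generating function for the Bell numbers Bell_k: exp(e^x - 1) = sum_{k>=0} Bell_k x^k / k!.
So the coefficient of x^14 in 5 exp(e^x - 1) is 5 Bell_14 / 14!.
Computing: Bell_14 = 190899322 and 14! = 87178291200, giving
5 * 190899322/87178291200 = 95449661/8717829120.

95449661/8717829120


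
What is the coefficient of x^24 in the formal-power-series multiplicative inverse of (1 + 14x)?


The inverse is 1/(1 + 14x). Apply the geometric identity 1/(1 - y) = sum_{k>=0} y^k with y = -14x:
1/(1 + 14x) = sum_{k>=0} (-14)^k x^k.
So the coefficient of x^24 is (-14)^24 = 3214199700417740936751087616.

3214199700417740936751087616


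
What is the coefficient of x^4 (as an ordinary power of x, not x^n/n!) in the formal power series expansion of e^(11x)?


The exponential series is e^y = sum_{k>=0} y^k / k!. Substituting y = 11x gives
e^(11x) = sum_{k>=0} 11^k x^k / k!.
So the coefficient of x^n is a^n/n! with a = 11, n = 4:
11^4 / 4! = 14641/24 = 14641/24

14641/24


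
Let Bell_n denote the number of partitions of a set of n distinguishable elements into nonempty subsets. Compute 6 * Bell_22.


Bell_22 can be computed from the Bell triangle or from Dobinski's identity Bell_n = (1/e) * sum_{k>=0} k^n / k!.
Computing Bell_22 = 4506715738447323.
Then 6 * 4506715738447323 = 27040294430683938.

27040294430683938


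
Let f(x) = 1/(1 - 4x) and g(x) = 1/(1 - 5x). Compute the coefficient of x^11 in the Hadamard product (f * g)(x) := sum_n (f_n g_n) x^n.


f has coefficients f_k = 4^k and g has coefficients g_k = 5^k, so the Hadamard product has coefficient (f*g)_k = 4^k * 5^k = 20^k.
For k = 11: 20^11 = 204800000000000.

204800000000000


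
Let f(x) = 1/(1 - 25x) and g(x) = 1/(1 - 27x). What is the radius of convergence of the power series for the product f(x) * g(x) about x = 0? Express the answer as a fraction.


The radius of 1/(1 - 25x) is 1/25 (nearest singularity at x = 1/25), and the radius of 1/(1 - 27x) is 1/27.
The product f(x)*g(x) = 1/((1 - 25x)(1 - 27x)) has singularities at both 1/25 and 1/27, so its radius of convergence is the distance to the nearest one:
min(1/25, 1/27) = 1/27.

1/27


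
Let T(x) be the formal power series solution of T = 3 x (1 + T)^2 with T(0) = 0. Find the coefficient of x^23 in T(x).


Apply the Lagrange inversion formula: if T = 3 x * phi(T) with phi(t) = (1 + t)^2, then [x^n] T = 3^n * (1/n) [t^(n-1)] phi(t)^n = 3^n * (1/n) [t^(n-1)] (1 + t)^(2n) = 3^n * (1/n) C(2n, n-1).
Using the identity C(2n, n-1) = C(2n, n) * n / (n+1), the unscaled factor equals C(2n, n) / (n+1) = C_n, the n-th Catalan number.
For n = 23: C_23 = C(46, 23) / 24 = 8233430727600/24 = 343059613650.
With the 3^23 = 94143178827 factor, the coefficient is 94143178827 * 343059613650 = 32296722556173480188550.

32296722556173480188550


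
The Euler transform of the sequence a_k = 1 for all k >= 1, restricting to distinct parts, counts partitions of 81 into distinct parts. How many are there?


Partitions of 81 into distinct parts can be computed via generating function.
Product (1+x)(1+x^2)(1+x^3)...
The coefficient of x^81 = 84756

84756


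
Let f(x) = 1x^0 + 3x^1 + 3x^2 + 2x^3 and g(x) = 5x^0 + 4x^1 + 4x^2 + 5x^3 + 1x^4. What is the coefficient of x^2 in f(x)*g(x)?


Cauchy product at x^2:
1*4 + 3*4 + 3*5
= 31

31


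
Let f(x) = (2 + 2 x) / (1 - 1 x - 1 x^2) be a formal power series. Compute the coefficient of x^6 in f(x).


Write f(x) = sum_{k>=0} a_k x^k. Multiplying both sides by 1 - 1 x - 1 x^2 gives
(1 - 1 x - 1 x^2) sum_{k>=0} a_k x^k = 2 + 2 x.
Matching coefficients:
 x^0: a_0 = 2
 x^1: a_1 - 1 a_0 = 2  =>  a_1 = 1*2 + 2 = 4
 x^k (k >= 2): a_k = 1 a_{k-1} + 1 a_{k-2}.
Iterating: a_2 = 6, a_3 = 10, a_4 = 16, a_5 = 26, a_6 = 42.
So the coefficient of x^6 is 42.

42


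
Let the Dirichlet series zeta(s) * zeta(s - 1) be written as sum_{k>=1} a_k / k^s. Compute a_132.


Convolution gives a_k = sum_{d | k} d * 1 = sum_{d | k} d = sigma(k), the sum of positive divisors of k.
For k = 132, the divisors are 1, 2, 3, 4, 6, 11, 12, 22, 33, 44, 66, 132, so
sigma(132) = 1 + 2 + 3 + 4 + 6 + 11 + 12 + 22 + 33 + 44 + 66 + 132 = 336.

336


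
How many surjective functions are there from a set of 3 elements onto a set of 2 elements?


By inclusion-exclusion on which target elements are missed, the number of surjections from an n-set onto a k-set is
surj(n, k) = sum_{j=0}^{k} (-1)^j C(k, j) (k - j)^n.
Equivalently surj(n, k) = k! * S(n, k), where S(n, k) is the Stirling number of the second kind.
For n = 3, k = 2:
S(3, 2) = 3, so
surj = 2! * 3 = 2 * 3 = 6.

6


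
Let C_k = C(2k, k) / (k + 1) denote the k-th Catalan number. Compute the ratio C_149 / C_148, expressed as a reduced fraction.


Using C_k = (2k)! / (k! (k+1)!), the ratio C_{k+1}/C_k simplifies to
C_{k+1}/C_k = [(2k+2)! / ((k+1)! (k+2)!)] * [k! (k+1)! / (2k)!]
 = (2k+2)(2k+1) / ((k+1)(k+2)) = 2(2k+1) / (k+2).
For k = 148: 2(2*148 + 1) / (148 + 2) = 594/150 = 99/25.

99/25


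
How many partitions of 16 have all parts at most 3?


Using the generating function (1-x)^(-1)(1-x^2)^(-1)(1-x^3)^(-1),
the coefficient of x^16 counts these restricted partitions.
Result = 30

30


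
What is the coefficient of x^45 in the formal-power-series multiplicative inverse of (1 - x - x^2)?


Let the inverse be f(x) = sum_{k>=0} a_k x^k. From f(x) * (1 - x - x^2) = 1 and matching coefficients:
 x^0: a_0 = 1.
 x^1: a_1 - a_0 = 0, so a_1 = 1.
 x^k (k >= 2): a_k - a_{k-1} - a_{k-2} = 0, i.e. a_k = a_{k-1} + a_{k-2}.
This is the Fibonacci-type recurrence shifted so that a_0 = a_1 = 1.
Iterating: a_0=1, a_1=1, a_2=2, a_3=3, a_4=5, a_5=8, a_6=13, a_7=21, a_8=34, a_9=55, ...
a_45 = 1836311903.

1836311903


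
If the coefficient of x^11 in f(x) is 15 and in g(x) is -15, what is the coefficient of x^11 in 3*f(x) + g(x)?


Scalar multiplication scales coefficients: 3 * 15 = 45.
Then add the g coefficient: 45 + -15
= 30

30


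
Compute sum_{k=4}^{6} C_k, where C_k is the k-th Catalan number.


C_4 through C_6: 14, 42, 132
Sum = 14 + 42 + 132
= 188

188


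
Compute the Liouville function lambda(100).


The Liouville function is lambda(k) = (-1)^Omega(k), where Omega(k) counts the prime factors of k with multiplicity.
Factoring: 100 = 2 * 2 * 5 * 5, so Omega(100) = 4.
lambda(100) = (-1)^4 = 1.

1


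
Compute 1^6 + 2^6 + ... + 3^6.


This power sum has a closed form given by Faulhaber's formula
sum_{k=1}^{m} k^p = (1 / (p + 1)) * sum_{j=0}^{p} C(p + 1, j) B_j m^(p + 1 - j),
but for small m direct computation is fastest:
1 + 64 + 729 = 794.

794


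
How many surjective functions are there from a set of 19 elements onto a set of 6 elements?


By inclusion-exclusion on which target elements are missed, the number of surjections from an n-set onto a k-set is
surj(n, k) = sum_{j=0}^{k} (-1)^j C(k, j) (k - j)^n.
Equivalently surj(n, k) = k! * S(n, k), where S(n, k) is the Stirling number of the second kind.
For n = 19, k = 6:
S(19, 6) = 693081601779, so
surj = 6! * 693081601779 = 720 * 693081601779 = 499018753280880.

499018753280880


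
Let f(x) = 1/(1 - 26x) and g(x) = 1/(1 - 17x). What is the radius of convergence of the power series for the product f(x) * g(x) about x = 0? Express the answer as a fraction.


The radius of 1/(1 - 26x) is 1/26 (nearest singularity at x = 1/26), and the radius of 1/(1 - 17x) is 1/17.
The product f(x)*g(x) = 1/((1 - 26x)(1 - 17x)) has singularities at both 1/26 and 1/17, so its radius of convergence is the distance to the nearest one:
min(1/26, 1/17) = 1/26.

1/26


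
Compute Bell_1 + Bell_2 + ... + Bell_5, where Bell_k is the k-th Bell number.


Recall Bell_k counts set partitions of a k-set (with Bell_0 = 1 by convention).
Bell_1 through Bell_5: 1, 2, 5, 15, 52
Sum = 1 + 2 + 5 + 15 + 52 = 75.

75


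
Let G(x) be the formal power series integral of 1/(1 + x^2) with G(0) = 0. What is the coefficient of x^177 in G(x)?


1/(1 + x^2) = sum_{j>=0} (-1)^j x^(2j). Integrating termwise with G(0) = 0:
G(x) = sum_{j>=0} (-1)^j x^(2j+1) / (2j+1) = arctan(x).
Only odd powers are nonzero. For x^177 write 177 = 2*88 + 1, giving
(-1)^88 / 177 = 1/177 = 1/177.

1/177


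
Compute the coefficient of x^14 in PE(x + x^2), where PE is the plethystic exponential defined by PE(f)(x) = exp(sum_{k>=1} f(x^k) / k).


With f(x) = x + x^2, the exponent is sum_{k>=1} (x^k + x^(2k)) / k = -ln(1 - x) - ln(1 - x^2). Exponentiating:
PE(x + x^2) = 1 / ((1 - x)(1 - x^2)).
This is the generating function for partitions of n into parts of size 1 or 2. The number of 2's can be any j in 0..7, and the rest are 1's, so
[x^14] = floor(14/2) + 1 = 8.

8


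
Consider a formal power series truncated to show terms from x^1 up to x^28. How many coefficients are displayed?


From x^1 to x^28 inclusive, the count is 28 - 1 + 1 = 28.

28


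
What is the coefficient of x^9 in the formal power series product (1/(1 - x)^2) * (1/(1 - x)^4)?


Combine the factors: (1/(1 - x)^2) * (1/(1 - x)^4) = 1/(1 - x)^6.
Then use 1/(1 - x)^r = sum_{k>=0} C(k + r - 1, r - 1) x^k with r = 6 and k = 9:
C(14, 5) = 2002.

2002


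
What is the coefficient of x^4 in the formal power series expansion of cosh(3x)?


The Maclaurin series is cosh(t) = sum_{m>=0} t^(2m) / (2m)!, so substituting t = 3x, only even powers of x are nonzero, with coefficient of x^(2m) equal to 3^(2m) / (2m)!.
For x^4 the coefficient is 3^4/4! = 81/24 = 27/8.

27/8


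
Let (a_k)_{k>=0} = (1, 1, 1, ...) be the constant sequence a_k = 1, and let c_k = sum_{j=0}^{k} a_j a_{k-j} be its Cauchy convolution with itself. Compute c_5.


Since a_j = 1 for all j >= 0, the convolution sum becomes
c_k = sum_{j=0}^{k} 1 * 1 = 1 * (k + 1).
Equivalently, the generating function of (a_k) is 1/(1 - x) and its square is 1/(1 - x)^2 = sum_{k>=0} 1(k + 1) x^k.
For k = 5: 1 * 6 = 6.

6


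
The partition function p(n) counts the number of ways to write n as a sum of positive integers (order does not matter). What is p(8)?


Using the generating function prod_{k>=1} 1/(1-x^k), we compute p(8).
By dynamic programming over parts 1 through 8:
p(8) = 22

22


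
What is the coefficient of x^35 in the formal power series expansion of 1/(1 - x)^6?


The negative binomial / multiset identity is
1/(1 - x)^r = sum_{k>=0} C(k + r - 1, r - 1) x^k.
Here r = 6 and k = 35, so the coefficient is
C(35 + 5, 5) = C(40, 5)
= 658008

658008


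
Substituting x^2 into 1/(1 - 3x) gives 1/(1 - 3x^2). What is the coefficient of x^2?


The coefficient of x^(2m) in 1/(1 - 3x^2) is 3^m.
With n = 2 = 2*1, the coefficient is 3^1 = 3.

3


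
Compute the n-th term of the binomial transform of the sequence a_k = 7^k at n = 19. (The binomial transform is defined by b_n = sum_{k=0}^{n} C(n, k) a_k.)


With a_k = 7^k, b_n = sum_{k=0}^{n} C(n, k) 7^k = (1 + 7)^n by the binomial theorem.
For n = 19: (1 + 7)^19 = 8^19 = 144115188075855872.

144115188075855872


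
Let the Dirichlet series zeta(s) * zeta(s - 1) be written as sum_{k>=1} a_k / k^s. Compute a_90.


Convolution gives a_k = sum_{d | k} d * 1 = sum_{d | k} d = sigma(k), the sum of positive divisors of k.
For k = 90, the divisors are 1, 2, 3, 5, 6, 9, 10, 15, 18, 30, 45, 90, so
sigma(90) = 1 + 2 + 3 + 5 + 6 + 9 + 10 + 15 + 18 + 30 + 45 + 90 = 234.

234


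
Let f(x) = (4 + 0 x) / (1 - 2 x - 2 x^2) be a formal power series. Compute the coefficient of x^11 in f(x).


Write f(x) = sum_{k>=0} a_k x^k. Multiplying both sides by 1 - 2 x - 2 x^2 gives
(1 - 2 x - 2 x^2) sum_{k>=0} a_k x^k = 4 + 0 x.
Matching coefficients:
 x^0: a_0 = 4
 x^1: a_1 - 2 a_0 = 0  =>  a_1 = 2*4 + 0 = 8
 x^k (k >= 2): a_k = 2 a_{k-1} + 2 a_{k-2}.
Iterating: a_2 = 24, a_3 = 64, a_4 = 176, a_5 = 480, a_6 = 1312, a_7 = 3584, a_8 = 9792, a_9 = 26752, a_10 = 73088, a_11 = 199680.
So the coefficient of x^11 is 199680.

199680


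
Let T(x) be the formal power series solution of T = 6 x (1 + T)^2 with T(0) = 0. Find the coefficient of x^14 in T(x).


Apply the Lagrange inversion formula: if T = 6 x * phi(T) with phi(t) = (1 + t)^2, then [x^n] T = 6^n * (1/n) [t^(n-1)] phi(t)^n = 6^n * (1/n) [t^(n-1)] (1 + t)^(2n) = 6^n * (1/n) C(2n, n-1).
Using the identity C(2n, n-1) = C(2n, n) * n / (n+1), the unscaled factor equals C(2n, n) / (n+1) = C_n, the n-th Catalan number.
For n = 14: C_14 = C(28, 14) / 15 = 40116600/15 = 2674440.
With the 6^14 = 78364164096 factor, the coefficient is 78364164096 * 2674440 = 209580255024906240.

209580255024906240


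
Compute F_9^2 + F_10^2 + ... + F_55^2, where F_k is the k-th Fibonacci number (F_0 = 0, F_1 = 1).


There is a standard identity sum_{k=0}^{N} F_k^2 = F_N * F_{N+1} (proved inductively from the telescoping relation F_k^2 = F_k F_{k+1} - F_{k-1} F_k). Then
sum_{k=9}^{55} F_k^2 = F_55 F_56 - F_8 F_9.
Computing: F_55 = 139583862445, F_56 = 225851433717, F_8 = 21, F_9 = 34.
Sum = 139583862445 * 225851433717 - 21 * 34 = 31525215456959763057351.

31525215456959763057351


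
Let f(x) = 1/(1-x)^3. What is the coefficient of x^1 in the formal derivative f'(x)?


Differentiate: d/dx [ 1/(1-x)^r ] = r / (1-x)^(r+1).
Here r = 3, so f'(x) = 3 / (1-x)^4.
The expansion of 1/(1-x)^(r+1) has coefficient of x^n equal to C(n+r, r).
So the coefficient of x^1 in f'(x) is
3 * C(4, 3) = 3 * 4 = 12

12


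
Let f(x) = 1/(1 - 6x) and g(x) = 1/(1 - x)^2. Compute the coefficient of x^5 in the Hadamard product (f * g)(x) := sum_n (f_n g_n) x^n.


f has coefficients f_k = 6^k. For g = 1/(1 - x)^2 the coefficient is g_k = C(k + 1, 1) = k + 1. The Hadamard coefficient is (f * g)_k = 6^k * (k + 1).
For k = 5: 6^5 * 6 = 7776 * 6 = 46656.

46656


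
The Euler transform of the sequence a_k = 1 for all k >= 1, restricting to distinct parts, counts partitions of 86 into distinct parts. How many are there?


Partitions of 86 into distinct parts can be computed via generating function.
Product (1+x)(1+x^2)(1+x^3)...
The coefficient of x^86 = 133184

133184


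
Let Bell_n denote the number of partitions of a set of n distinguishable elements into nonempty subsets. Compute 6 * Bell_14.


Bell_14 can be computed from the Bell triangle or from Dobinski's identity Bell_n = (1/e) * sum_{k>=0} k^n / k!.
Computing Bell_14 = 190899322.
Then 6 * 190899322 = 1145395932.

1145395932


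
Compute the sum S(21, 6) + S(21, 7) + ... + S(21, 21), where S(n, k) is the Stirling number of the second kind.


By definition, S(n, k) counts partitions of an n-set into exactly k nonempty blocks.
Computing row n = 21 for k = 6..21:
S(21, k): 26585679462804, 82310957214948, 132511015347084, 123272476465204, 71187132291275, 26826851689001, 6833042030178, 1204909218331, 149304004500, 13087462580, 809944464, 34952799, 1023435, 19285, 210, 1
Sum = 470895301126099.

470895301126099


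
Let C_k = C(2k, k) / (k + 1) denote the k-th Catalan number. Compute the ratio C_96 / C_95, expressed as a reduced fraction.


Using C_k = (2k)! / (k! (k+1)!), the ratio C_{k+1}/C_k simplifies to
C_{k+1}/C_k = [(2k+2)! / ((k+1)! (k+2)!)] * [k! (k+1)! / (2k)!]
 = (2k+2)(2k+1) / ((k+1)(k+2)) = 2(2k+1) / (k+2).
For k = 95: 2(2*95 + 1) / (95 + 2) = 382/97 = 382/97.

382/97


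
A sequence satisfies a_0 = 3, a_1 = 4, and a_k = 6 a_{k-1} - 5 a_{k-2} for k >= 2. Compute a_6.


The characteristic equation is t^2 - 6 t + 5 = 0, with roots r_1 = 5 and r_2 = 1 (so c_1 = r_1 + r_2, c_2 = -r_1 r_2 as required).
One can use the closed form a_n = A r_1^n + B r_2^n, but direct iteration is more reliable:
a_0 = 3, a_1 = 4, a_2 = 9, a_3 = 34, a_4 = 159, a_5 = 784, a_6 = 3909.
So a_6 = 3909.

3909


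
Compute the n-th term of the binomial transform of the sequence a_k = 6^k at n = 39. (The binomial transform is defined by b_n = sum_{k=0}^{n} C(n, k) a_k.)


With a_k = 6^k, b_n = sum_{k=0}^{n} C(n, k) 6^k = (1 + 6)^n by the binomial theorem.
For n = 39: (1 + 6)^39 = 7^39 = 909543680129861140820205019889143.

909543680129861140820205019889143


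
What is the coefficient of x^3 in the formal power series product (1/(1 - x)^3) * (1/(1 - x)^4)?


Combine the factors: (1/(1 - x)^3) * (1/(1 - x)^4) = 1/(1 - x)^7.
Then use 1/(1 - x)^r = sum_{k>=0} C(k + r - 1, r - 1) x^k with r = 7 and k = 3:
C(9, 6) = 84.

84


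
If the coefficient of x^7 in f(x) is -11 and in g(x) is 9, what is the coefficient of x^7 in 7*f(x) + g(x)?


Scalar multiplication scales coefficients: 7 * -11 = -77.
Then add the g coefficient: -77 + 9
= -68

-68


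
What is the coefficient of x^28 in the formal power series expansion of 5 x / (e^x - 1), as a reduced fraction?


The exponential generating function for Bernoulli numbers is
x / (e^x - 1) = sum_{k>=0} B_k x^k / k!.
So the coefficient of x^28 in 5 x / (e^x - 1) is 5 B_28 / 28!.
Computing: B_28 = -23749461029/870, 28! = 304888344611713860501504000000, giving
5 * -23749461029/870 / 304888344611713860501504000000 = -3392780147/7578653137491173103894528000000.

-3392780147/7578653137491173103894528000000


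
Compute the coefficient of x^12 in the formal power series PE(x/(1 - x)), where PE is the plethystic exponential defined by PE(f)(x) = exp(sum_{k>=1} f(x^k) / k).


For f(x) = x/(1 - x) we have
sum_{k>=1} f(x^k) / k = sum_{k>=1} (1/k) * x^k / (1 - x^k) = sum_{k, m >= 1} x^(k m) / k,
which after exponentiating simplifies to
PE(x/(1 - x)) = prod_{k>=1} 1 / (1 - x^k).
This is the generating function for the partition function p(n), so the coefficient of x^12 is p(12).
Computing p(12) by dynamic programming over parts 1, 2, ..., 12: p(12) = 77.

77


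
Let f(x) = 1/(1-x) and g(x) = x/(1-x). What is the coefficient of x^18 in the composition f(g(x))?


First simplify the composition: f(g(x)) = 1/(1 - x/(1-x)) = (1-x)/((1-x) - x) = (1-x)/(1-2x).
Now extract the coefficient. Write (1-x)/(1-2x) = 1/(1-2x) - x/(1-2x).
The coefficient of x^n in 1/(1-2x) is 2^n, and in x/(1-2x) is 2^(n-1) (for n >= 1).
So the coefficient of x^18 is 2^18 - 2^17 = 262144 - 131072 = 131072.

131072


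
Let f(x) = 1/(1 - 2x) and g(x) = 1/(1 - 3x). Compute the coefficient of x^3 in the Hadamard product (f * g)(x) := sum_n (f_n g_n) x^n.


f has coefficients f_k = 2^k and g has coefficients g_k = 3^k, so the Hadamard product has coefficient (f*g)_k = 2^k * 3^k = 6^k.
For k = 3: 6^3 = 216.

216


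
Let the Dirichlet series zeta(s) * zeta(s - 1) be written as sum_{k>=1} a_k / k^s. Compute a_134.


Convolution gives a_k = sum_{d | k} d * 1 = sum_{d | k} d = sigma(k), the sum of positive divisors of k.
For k = 134, the divisors are 1, 2, 67, 134, so
sigma(134) = 1 + 2 + 67 + 134 = 204.

204


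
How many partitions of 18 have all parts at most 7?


Using the generating function (1-x)^(-1)(1-x^2)^(-1)...(1-x^7)^(-1),
the coefficient of x^18 counts these restricted partitions.
Result = 248

248


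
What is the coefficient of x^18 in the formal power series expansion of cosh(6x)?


The Maclaurin series is cosh(t) = sum_{m>=0} t^(2m) / (2m)!, so substituting t = 6x, only even powers of x are nonzero, with coefficient of x^(2m) equal to 6^(2m) / (2m)!.
For x^18 the coefficient is 6^18/18! = 101559956668416/6402373705728000 = 236196/14889875.

236196/14889875


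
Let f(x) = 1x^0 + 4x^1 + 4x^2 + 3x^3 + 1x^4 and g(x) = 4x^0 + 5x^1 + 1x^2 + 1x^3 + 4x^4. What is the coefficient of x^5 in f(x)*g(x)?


Cauchy product at x^5:
4*4 + 4*1 + 3*1 + 1*5
= 28

28


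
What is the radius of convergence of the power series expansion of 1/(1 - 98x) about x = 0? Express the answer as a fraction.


Expanding 1/(1 - 98x) = sum_{k>=0} 98^k x^k, the series converges when |98x| < 1, i.e., |x| < 1/98.
So the radius of convergence is 1/98 = 1/98.

1/98


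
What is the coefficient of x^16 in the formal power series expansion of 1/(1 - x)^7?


The negative binomial / multiset identity is
1/(1 - x)^r = sum_{k>=0} C(k + r - 1, r - 1) x^k.
Here r = 7 and k = 16, so the coefficient is
C(16 + 6, 6) = C(22, 6)
= 74613

74613


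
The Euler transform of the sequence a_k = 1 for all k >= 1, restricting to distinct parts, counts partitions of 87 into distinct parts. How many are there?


Partitions of 87 into distinct parts can be computed via generating function.
Product (1+x)(1+x^2)(1+x^3)...
The coefficient of x^87 = 145578

145578


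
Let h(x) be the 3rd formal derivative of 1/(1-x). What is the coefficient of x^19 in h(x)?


Differentiating 3 times: d^3/dx^3 [1/(1-x)] = 3!/(1-x)^4.
The expansion 1/(1-x)^4 = sum_{k>=0} C(k+3, 3) x^k, so the coefficient of x^n in 3!/(1-x)^4 is 3! * C(n+3, 3).
For n = 19: 6 * C(22, 3) = 6 * 1540 = 9240

9240


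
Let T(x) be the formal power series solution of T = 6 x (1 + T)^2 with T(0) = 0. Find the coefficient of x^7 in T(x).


Apply the Lagrange inversion formula: if T = 6 x * phi(T) with phi(t) = (1 + t)^2, then [x^n] T = 6^n * (1/n) [t^(n-1)] phi(t)^n = 6^n * (1/n) [t^(n-1)] (1 + t)^(2n) = 6^n * (1/n) C(2n, n-1).
Using the identity C(2n, n-1) = C(2n, n) * n / (n+1), the unscaled factor equals C(2n, n) / (n+1) = C_n, the n-th Catalan number.
For n = 7: C_7 = C(14, 7) / 8 = 3432/8 = 429.
With the 6^7 = 279936 factor, the coefficient is 279936 * 429 = 120092544.

120092544


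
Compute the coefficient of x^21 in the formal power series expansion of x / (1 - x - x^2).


Let f(x) = sum_{k>=0} a_k x^k. Multiplying f(x) * (1 - x - x^2) = x and matching coefficients gives a_0 = 0, a_1 = 1, and a_k = a_{k-1} + a_{k-2} for k >= 2. These are the Fibonacci numbers F_k.
Iterating from F_0 = 0, F_1 = 1:
F_0=0, F_1=1, F_2=1, F_3=2, F_4=3, F_5=5, F_6=8, F_7=13, F_8=21, F_9=34, ...
F_21 = 10946.

10946


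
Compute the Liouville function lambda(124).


The Liouville function is lambda(k) = (-1)^Omega(k), where Omega(k) counts the prime factors of k with multiplicity.
Factoring: 124 = 2 * 2 * 31, so Omega(124) = 3.
lambda(124) = (-1)^3 = -1.

-1


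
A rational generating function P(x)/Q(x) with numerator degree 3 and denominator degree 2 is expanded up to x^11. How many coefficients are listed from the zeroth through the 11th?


Expanding up to x^11 gives the coefficients for x^0, x^1, ..., x^11.
That is 11 + 1 = 12 coefficients in total.

12


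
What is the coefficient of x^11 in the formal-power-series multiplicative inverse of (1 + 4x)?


The inverse is 1/(1 + 4x). Apply the geometric identity 1/(1 - y) = sum_{k>=0} y^k with y = -4x:
1/(1 + 4x) = sum_{k>=0} (-4)^k x^k.
So the coefficient of x^11 is (-4)^11 = -4194304.

-4194304


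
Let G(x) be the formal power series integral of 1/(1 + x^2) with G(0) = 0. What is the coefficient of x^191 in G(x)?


1/(1 + x^2) = sum_{j>=0} (-1)^j x^(2j). Integrating termwise with G(0) = 0:
G(x) = sum_{j>=0} (-1)^j x^(2j+1) / (2j+1) = arctan(x).
Only odd powers are nonzero. For x^191 write 191 = 2*95 + 1, giving
(-1)^95 / 191 = -1/191 = -1/191.

-1/191


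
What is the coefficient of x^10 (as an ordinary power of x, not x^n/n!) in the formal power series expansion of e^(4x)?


The exponential series is e^y = sum_{k>=0} y^k / k!. Substituting y = 4x gives
e^(4x) = sum_{k>=0} 4^k x^k / k!.
So the coefficient of x^n is a^n/n! with a = 4, n = 10:
4^10 / 10! = 1048576/3628800 = 4096/14175

4096/14175


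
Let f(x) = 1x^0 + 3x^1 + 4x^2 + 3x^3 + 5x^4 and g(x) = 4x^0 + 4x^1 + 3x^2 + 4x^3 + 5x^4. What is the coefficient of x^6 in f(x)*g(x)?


Cauchy product at x^6:
4*5 + 3*4 + 5*3
= 47

47


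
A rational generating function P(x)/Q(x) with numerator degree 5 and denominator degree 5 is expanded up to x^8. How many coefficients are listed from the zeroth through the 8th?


Expanding up to x^8 gives the coefficients for x^0, x^1, ..., x^8.
That is 8 + 1 = 9 coefficients in total.

9


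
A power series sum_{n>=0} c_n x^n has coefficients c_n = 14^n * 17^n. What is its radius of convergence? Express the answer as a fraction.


By the root test (Cauchy-Hadamard), the radius is R = 1 / limsup_n |c_n|^(1/n).
Here |c_n|^(1/n) = (14^n * 17^n)^(1/n) = 14 * 17 = 238 for all n.
So R = 1/238 = 1/238.

1/238


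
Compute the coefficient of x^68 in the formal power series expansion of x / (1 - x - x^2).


Let f(x) = sum_{k>=0} a_k x^k. Multiplying f(x) * (1 - x - x^2) = x and matching coefficients gives a_0 = 0, a_1 = 1, and a_k = a_{k-1} + a_{k-2} for k >= 2. These are the Fibonacci numbers F_k.
Iterating from F_0 = 0, F_1 = 1:
F_0=0, F_1=1, F_2=1, F_3=2, F_4=3, F_5=5, F_6=8, F_7=13, F_8=21, F_9=34, ...
F_68 = 72723460248141.

72723460248141


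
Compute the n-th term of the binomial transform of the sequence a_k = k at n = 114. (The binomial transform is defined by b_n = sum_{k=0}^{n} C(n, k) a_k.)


With a_k = k, b_n = sum_{k=0}^{n} C(n, k) k. Using k * C(n, k) = n * C(n-1, k-1) gives b_n = n * sum_{k>=1} C(n-1, k-1) = n * 2^(n-1).
For n = 114: 114 * 2^113 = 114 * 10384593717069655257060992658440192 = 1183843683745940699304953163062181888.

1183843683745940699304953163062181888


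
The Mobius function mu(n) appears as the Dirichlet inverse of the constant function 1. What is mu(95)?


95 = 5 * 19 (all distinct primes).
mu(95) = (-1)^2 = 1

1


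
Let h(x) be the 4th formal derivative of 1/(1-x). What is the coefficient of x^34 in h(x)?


Differentiating 4 times: d^4/dx^4 [1/(1-x)] = 4!/(1-x)^5.
The expansion 1/(1-x)^5 = sum_{k>=0} C(k+4, 4) x^k, so the coefficient of x^n in 4!/(1-x)^5 is 4! * C(n+4, 4).
For n = 34: 24 * C(38, 4) = 24 * 73815 = 1771560

1771560


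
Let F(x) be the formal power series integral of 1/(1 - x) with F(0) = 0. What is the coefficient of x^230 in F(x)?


1/(1 - x) = sum_{k>=0} x^k. Integrating termwise and using F(0) = 0 gives
F(x) = sum_{k>=0} x^(k+1) / (k+1) = sum_{m>=1} x^m / m = -ln(1 - x).
So the coefficient of x^230 is 1/230 = 1/230.

1/230


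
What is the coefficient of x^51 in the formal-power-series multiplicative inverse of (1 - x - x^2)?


Let the inverse be f(x) = sum_{k>=0} a_k x^k. From f(x) * (1 - x - x^2) = 1 and matching coefficients:
 x^0: a_0 = 1.
 x^1: a_1 - a_0 = 0, so a_1 = 1.
 x^k (k >= 2): a_k - a_{k-1} - a_{k-2} = 0, i.e. a_k = a_{k-1} + a_{k-2}.
This is the Fibonacci-type recurrence shifted so that a_0 = a_1 = 1.
Iterating: a_0=1, a_1=1, a_2=2, a_3=3, a_4=5, a_5=8, a_6=13, a_7=21, a_8=34, a_9=55, ...
a_51 = 32951280099.

32951280099


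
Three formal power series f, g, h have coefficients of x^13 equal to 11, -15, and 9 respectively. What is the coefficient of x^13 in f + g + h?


Series addition is componentwise:
11 + -15 + 9
= 5

5


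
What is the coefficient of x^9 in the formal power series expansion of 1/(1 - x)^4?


The expansion 1/(1 - x)^r = sum_{k>=0} C(k + r - 1, r - 1) x^k follows from the multiset / negative-binomial theorem (or from repeated differentiation of the geometric series).
For r = 4 and k = 9:
C(12, 3) = 479001600 / (6 * 362880) = 220.

220


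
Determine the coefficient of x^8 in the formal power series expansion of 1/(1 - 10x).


The geometric series identity gives 1/(1 - c x) = sum_{k>=0} c^k x^k, so the coefficient of x^k is c^k.
Here c = 10 and k = 8.
Computing: 10^8 = 100000000

100000000


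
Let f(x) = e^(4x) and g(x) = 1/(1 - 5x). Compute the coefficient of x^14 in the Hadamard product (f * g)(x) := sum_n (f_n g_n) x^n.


Expanding: f_k = 4^k/k! (from e^(4x)) and g_k = 5^k (from 1/(1 - 5x)). So the Hadamard coefficient (f * g)_k = 4^k 5^k / k! = (20)^k / k!.
For k = 14: 20^14/14! = 1638400000000000000/87178291200 = 32000000000000/1702701.

32000000000000/1702701


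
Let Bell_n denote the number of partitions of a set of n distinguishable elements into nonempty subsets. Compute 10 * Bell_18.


Bell_18 can be computed from the Bell triangle or from Dobinski's identity Bell_n = (1/e) * sum_{k>=0} k^n / k!.
Computing Bell_18 = 682076806159.
Then 10 * 682076806159 = 6820768061590.

6820768061590


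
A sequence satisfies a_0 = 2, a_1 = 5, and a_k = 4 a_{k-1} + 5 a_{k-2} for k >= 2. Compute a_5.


The characteristic equation is t^2 - 4 t - 5 = 0, with roots r_1 = 5 and r_2 = -1 (so c_1 = r_1 + r_2, c_2 = -r_1 r_2 as required).
One can use the closed form a_n = A r_1^n + B r_2^n, but direct iteration is more reliable:
a_0 = 2, a_1 = 5, a_2 = 30, a_3 = 145, a_4 = 730, a_5 = 3645.
So a_5 = 3645.

3645


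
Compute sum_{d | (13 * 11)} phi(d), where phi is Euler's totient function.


First, 13 * 11 = 143. One classical identity is sum_{d | n} phi(d) = n (each k in [1, n] has a unique gcd with n, and among the k's with gcd(k, n) = n/d there are phi(d) of them). So the sum equals 143. We also verify directly:
Divisors of 143: 1, 11, 13, 143.
phi values: 1, 10, 12, 120.
Sum = 143.

143


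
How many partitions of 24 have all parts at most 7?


Using the generating function (1-x)^(-1)(1-x^2)^(-1)...(1-x^7)^(-1),
the coefficient of x^24 counts these restricted partitions.
Result = 733

733


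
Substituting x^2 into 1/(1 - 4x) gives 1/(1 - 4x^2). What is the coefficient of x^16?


The coefficient of x^(2m) in 1/(1 - 4x^2) is 4^m.
With n = 16 = 2*8, the coefficient is 4^8 = 65536.

65536


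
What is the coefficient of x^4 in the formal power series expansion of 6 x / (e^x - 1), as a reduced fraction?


The exponential generating function for Bernoulli numbers is
x / (e^x - 1) = sum_{k>=0} B_k x^k / k!.
So the coefficient of x^4 in 6 x / (e^x - 1) is 6 B_4 / 4!.
Computing: B_4 = -1/30, 4! = 24, giving
6 * -1/30 / 24 = -1/120.

-1/120


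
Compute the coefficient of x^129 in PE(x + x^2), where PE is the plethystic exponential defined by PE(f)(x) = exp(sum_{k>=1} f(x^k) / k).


With f(x) = x + x^2, the exponent is sum_{k>=1} (x^k + x^(2k)) / k = -ln(1 - x) - ln(1 - x^2). Exponentiating:
PE(x + x^2) = 1 / ((1 - x)(1 - x^2)).
This is the generating function for partitions of n into parts of size 1 or 2. The number of 2's can be any j in 0..64, and the rest are 1's, so
[x^129] = floor(129/2) + 1 = 65.

65


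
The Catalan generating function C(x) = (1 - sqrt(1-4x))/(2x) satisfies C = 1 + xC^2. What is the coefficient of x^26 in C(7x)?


Substituting x -> 7x scales the n-th coefficient by 7^n, so [x^26] C(7x) = 7^26 * C_26.
C_26 = C(2*26, 26)/(27) = 495918532948104/27 = 18367353072152.
So 7^26 * 18367353072152 = 9387480337647754305649 * 18367353072152 = 172423165819460974311085845758186648.

172423165819460974311085845758186648


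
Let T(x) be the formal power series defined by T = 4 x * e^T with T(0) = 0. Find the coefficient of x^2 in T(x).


Apply the Lagrange inversion formula: if T = 4 x * phi(T) with phi(t) = e^t, then
[x^n] T = 4^n * (1/n) [t^(n-1)] phi(t)^n = 4^n * (1/n) [t^(n-1)] e^(n t) = 4^n * (1/n) * n^(n-1) / (n-1)! = 4^n * n^(n-1) / n!.
When c = 1 this is the Cayley count of rooted labeled trees on n vertices, divided by n!.
For n = 2: 4^2 * 2^1 / 2! = 16 * 2/2 = 16.

16


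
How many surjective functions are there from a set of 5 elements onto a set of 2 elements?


By inclusion-exclusion on which target elements are missed, the number of surjections from an n-set onto a k-set is
surj(n, k) = sum_{j=0}^{k} (-1)^j C(k, j) (k - j)^n.
Equivalently surj(n, k) = k! * S(n, k), where S(n, k) is the Stirling number of the second kind.
For n = 5, k = 2:
S(5, 2) = 15, so
surj = 2! * 15 = 2 * 15 = 30.

30


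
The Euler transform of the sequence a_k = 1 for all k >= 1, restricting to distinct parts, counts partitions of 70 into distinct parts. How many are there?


Partitions of 70 into distinct parts can be computed via generating function.
Product (1+x)(1+x^2)(1+x^3)...
The coefficient of x^70 = 29927

29927


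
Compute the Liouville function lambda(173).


The Liouville function is lambda(k) = (-1)^Omega(k), where Omega(k) counts the prime factors of k with multiplicity.
Factoring: 173 = 173, so Omega(173) = 1.
lambda(173) = (-1)^1 = -1.

-1


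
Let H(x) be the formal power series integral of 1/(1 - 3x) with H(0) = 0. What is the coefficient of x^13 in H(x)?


1/(1 - 3x) = sum_{k>=0} 3^k x^k. Integrating termwise with H(0) = 0:
H(x) = sum_{k>=0} 3^k x^(k+1) / (k+1) = sum_{m>=1} 3^(m-1) x^m / m.
For m = 13: 3^12/13 = 531441/13 = 531441/13.

531441/13


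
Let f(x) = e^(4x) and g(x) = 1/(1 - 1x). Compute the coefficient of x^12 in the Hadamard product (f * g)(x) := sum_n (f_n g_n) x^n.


Expanding: f_k = 4^k/k! (from e^(4x)) and g_k = 1^k (from 1/(1 - 1x)). So the Hadamard coefficient (f * g)_k = 4^k 1^k / k! = (4)^k / k!.
For k = 12: 4^12/12! = 16777216/479001600 = 16384/467775.

16384/467775
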